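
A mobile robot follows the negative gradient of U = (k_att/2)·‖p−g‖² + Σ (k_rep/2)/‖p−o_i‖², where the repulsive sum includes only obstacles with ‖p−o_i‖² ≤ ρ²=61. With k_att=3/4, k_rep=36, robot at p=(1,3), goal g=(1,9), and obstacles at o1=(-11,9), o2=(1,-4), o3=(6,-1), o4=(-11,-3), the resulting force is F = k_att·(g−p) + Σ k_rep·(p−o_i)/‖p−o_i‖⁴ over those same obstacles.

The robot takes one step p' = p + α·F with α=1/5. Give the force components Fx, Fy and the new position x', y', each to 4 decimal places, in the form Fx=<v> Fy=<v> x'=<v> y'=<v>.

F_att = 3/4·(g−p) = 3/4·(0,6) = (0.0000,4.5000)
o1: d²=180 > ρ²=61 → inactive
o2: d²=49 ≤ ρ²=61; F_rep = 36·(0,7)/49² = (0.0000,0.1050)
o3: d²=41 ≤ ρ²=61; F_rep = 36·(-5,4)/41² = (-0.1071,0.0857)
o4: d²=180 > ρ²=61 → inactive
F = F_att + ΣF_rep = (-0.1071,4.6906)
p' = p + 1/5·F = (0.9786,3.9381)

Fx=-0.1071 Fy=4.6906 x'=0.9786 y'=3.9381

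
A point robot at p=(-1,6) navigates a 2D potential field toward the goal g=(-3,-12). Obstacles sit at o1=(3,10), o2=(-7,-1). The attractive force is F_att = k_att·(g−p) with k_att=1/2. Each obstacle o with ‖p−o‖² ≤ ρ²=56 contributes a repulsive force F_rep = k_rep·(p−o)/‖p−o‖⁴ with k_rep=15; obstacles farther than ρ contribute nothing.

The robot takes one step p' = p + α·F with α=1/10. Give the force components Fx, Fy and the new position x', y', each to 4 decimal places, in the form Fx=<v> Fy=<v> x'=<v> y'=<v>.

Fx=-1.0586 Fy=-9.0586 x'=-1.1059 y'=5.0941

F_att = 1/2·(g−p) = 1/2·(-2,-18) = (-1.0000,-9.0000)
o1: d²=32 ≤ ρ²=56; F_rep = 15·(-4,-4)/32² = (-0.0586,-0.0586)
o2: d²=85 > ρ²=56 → inactive
F = F_att + ΣF_rep = (-1.0586,-9.0586)
p' = p + 1/10·F = (-1.1059,5.0941)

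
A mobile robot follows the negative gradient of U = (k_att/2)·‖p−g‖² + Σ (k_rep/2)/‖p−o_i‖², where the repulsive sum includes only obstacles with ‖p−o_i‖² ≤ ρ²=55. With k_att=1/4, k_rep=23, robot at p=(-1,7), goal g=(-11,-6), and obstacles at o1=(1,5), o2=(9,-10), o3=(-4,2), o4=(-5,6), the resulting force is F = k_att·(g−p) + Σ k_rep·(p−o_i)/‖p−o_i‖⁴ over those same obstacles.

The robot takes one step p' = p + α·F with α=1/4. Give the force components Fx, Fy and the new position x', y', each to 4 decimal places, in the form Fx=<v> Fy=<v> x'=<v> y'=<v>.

F_att = 1/4·(g−p) = 1/4·(-10,-13) = (-2.5000,-3.2500)
o1: d²=8 ≤ ρ²=55; F_rep = 23·(-2,2)/8² = (-0.7188,0.7188)
o2: d²=389 > ρ²=55 → inactive
o3: d²=34 ≤ ρ²=55; F_rep = 23·(3,5)/34² = (0.0597,0.0995)
o4: d²=17 ≤ ρ²=55; F_rep = 23·(4,1)/17² = (0.3183,0.0796)
F = F_att + ΣF_rep = (-2.8407,-2.3522)
p' = p + 1/4·F = (-1.7102,6.4120)

Fx=-2.8407 Fy=-2.3522 x'=-1.7102 y'=6.4120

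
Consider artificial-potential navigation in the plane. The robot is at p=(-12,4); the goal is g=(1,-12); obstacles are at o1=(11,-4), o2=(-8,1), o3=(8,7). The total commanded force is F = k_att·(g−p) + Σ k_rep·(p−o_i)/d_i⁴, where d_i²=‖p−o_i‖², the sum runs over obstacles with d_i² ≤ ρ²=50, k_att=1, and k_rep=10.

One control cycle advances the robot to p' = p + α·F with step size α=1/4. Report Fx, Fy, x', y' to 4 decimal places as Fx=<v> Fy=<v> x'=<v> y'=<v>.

F_att = 1·(g−p) = 1·(13,-16) = (13.0000,-16.0000)
o1: d²=593 > ρ²=50 → inactive
o2: d²=25 ≤ ρ²=50; F_rep = 10·(-4,3)/25² = (-0.0640,0.0480)
o3: d²=409 > ρ²=50 → inactive
F = F_att + ΣF_rep = (12.9360,-15.9520)
p' = p + 1/4·F = (-8.7660,0.0120)

Fx=12.9360 Fy=-15.9520 x'=-8.7660 y'=0.0120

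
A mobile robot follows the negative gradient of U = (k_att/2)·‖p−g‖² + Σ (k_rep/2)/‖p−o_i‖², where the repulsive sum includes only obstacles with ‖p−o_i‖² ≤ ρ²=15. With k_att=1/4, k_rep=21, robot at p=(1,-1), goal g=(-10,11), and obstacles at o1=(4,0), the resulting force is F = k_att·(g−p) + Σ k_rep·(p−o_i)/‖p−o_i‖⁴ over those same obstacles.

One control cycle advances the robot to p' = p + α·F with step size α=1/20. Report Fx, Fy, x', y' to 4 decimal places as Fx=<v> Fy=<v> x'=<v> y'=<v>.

F_att = 1/4·(g−p) = 1/4·(-11,12) = (-2.7500,3.0000)
o1: d²=10 ≤ ρ²=15; F_rep = 21·(-3,-1)/10² = (-0.6300,-0.2100)
F = F_att + ΣF_rep = (-3.3800,2.7900)
p' = p + 1/20·F = (0.8310,-0.8605)

Fx=-3.3800 Fy=2.7900 x'=0.8310 y'=-0.8605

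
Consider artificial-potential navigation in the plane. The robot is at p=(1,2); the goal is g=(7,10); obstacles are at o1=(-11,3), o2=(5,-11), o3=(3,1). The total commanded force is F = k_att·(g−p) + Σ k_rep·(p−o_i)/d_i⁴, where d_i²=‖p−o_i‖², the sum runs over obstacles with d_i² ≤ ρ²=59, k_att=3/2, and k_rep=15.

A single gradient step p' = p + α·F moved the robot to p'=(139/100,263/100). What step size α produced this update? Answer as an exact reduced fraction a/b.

F_att = 3/2·(g−p) = 3/2·(6,8) = (9.0000,12.0000)
o1: d²=145 > ρ²=59 → inactive
o2: d²=185 > ρ²=59 → inactive
o3: d²=5 ≤ ρ²=59; F_rep = 15·(-2,1)/5² = (-1.2000,0.6000)
F = F_att + ΣF_rep = (7.8000,12.6000)
Δp = p'−p = (0.3900,0.6300); α = Δx/Fx = (39/100) / (39/5) = 1/20
check: Δy/Fy = (63/100) / (63/5) = 1/20 ✓

α = 1/20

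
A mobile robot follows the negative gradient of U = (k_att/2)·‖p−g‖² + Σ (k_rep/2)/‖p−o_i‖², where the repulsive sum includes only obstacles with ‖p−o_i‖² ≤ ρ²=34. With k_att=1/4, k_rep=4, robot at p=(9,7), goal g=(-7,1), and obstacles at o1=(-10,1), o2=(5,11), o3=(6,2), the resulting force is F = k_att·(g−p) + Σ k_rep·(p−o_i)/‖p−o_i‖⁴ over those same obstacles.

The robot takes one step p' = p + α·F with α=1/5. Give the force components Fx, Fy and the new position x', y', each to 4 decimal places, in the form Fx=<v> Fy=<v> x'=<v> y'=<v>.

Fx=-3.9740 Fy=-1.4983 x'=8.2052 y'=6.7003

F_att = 1/4·(g−p) = 1/4·(-16,-6) = (-4.0000,-1.5000)
o1: d²=397 > ρ²=34 → inactive
o2: d²=32 ≤ ρ²=34; F_rep = 4·(4,-4)/32² = (0.0156,-0.0156)
o3: d²=34 ≤ ρ²=34; F_rep = 4·(3,5)/34² = (0.0104,0.0173)
F = F_att + ΣF_rep = (-3.9740,-1.4983)
p' = p + 1/5·F = (8.2052,6.7003)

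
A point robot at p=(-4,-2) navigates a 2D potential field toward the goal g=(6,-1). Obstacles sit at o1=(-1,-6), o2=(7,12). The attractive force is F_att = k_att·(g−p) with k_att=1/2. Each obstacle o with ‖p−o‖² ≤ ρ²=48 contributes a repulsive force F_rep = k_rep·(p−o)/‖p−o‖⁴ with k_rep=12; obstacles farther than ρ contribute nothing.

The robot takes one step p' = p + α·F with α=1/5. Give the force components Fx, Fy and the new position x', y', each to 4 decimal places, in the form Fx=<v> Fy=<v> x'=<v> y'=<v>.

F_att = 1/2·(g−p) = 1/2·(10,1) = (5.0000,0.5000)
o1: d²=25 ≤ ρ²=48; F_rep = 12·(-3,4)/25² = (-0.0576,0.0768)
o2: d²=317 > ρ²=48 → inactive
F = F_att + ΣF_rep = (4.9424,0.5768)
p' = p + 1/5·F = (-3.0115,-1.8846)

Fx=4.9424 Fy=0.5768 x'=-3.0115 y'=-1.8846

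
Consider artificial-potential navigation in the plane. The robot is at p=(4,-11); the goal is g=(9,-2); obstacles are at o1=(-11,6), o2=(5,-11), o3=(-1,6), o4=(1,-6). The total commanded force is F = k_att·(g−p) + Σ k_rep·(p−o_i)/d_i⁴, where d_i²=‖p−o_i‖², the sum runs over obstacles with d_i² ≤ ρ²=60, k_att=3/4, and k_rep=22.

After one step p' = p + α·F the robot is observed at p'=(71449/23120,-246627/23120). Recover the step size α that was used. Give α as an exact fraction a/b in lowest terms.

α = 1/20

F_att = 3/4·(g−p) = 3/4·(5,9) = (3.7500,6.7500)
o1: d²=514 > ρ²=60 → inactive
o2: d²=1 ≤ ρ²=60; F_rep = 22·(-1,0)/1² = (-22.0000,0.0000)
o3: d²=314 > ρ²=60 → inactive
o4: d²=34 ≤ ρ²=60; F_rep = 22·(3,-5)/34² = (0.0571,-0.0952)
F = F_att + ΣF_rep = (-18.1929,6.6548)
Δp = p'−p = (-0.9096,0.3327); α = Δx/Fx = (-21031/23120) / (-21031/1156) = 1/20
check: Δy/Fy = (7693/23120) / (7693/1156) = 1/20 ✓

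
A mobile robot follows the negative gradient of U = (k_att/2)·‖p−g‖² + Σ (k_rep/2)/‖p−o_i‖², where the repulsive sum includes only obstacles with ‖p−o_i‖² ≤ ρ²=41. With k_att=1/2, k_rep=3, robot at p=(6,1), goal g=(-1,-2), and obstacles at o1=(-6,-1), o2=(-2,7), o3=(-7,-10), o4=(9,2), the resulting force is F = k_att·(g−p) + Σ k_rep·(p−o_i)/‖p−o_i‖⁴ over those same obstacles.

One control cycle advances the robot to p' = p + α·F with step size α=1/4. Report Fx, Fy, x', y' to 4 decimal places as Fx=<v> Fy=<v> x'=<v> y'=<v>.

Fx=-3.5900 Fy=-1.5300 x'=5.1025 y'=0.6175

F_att = 1/2·(g−p) = 1/2·(-7,-3) = (-3.5000,-1.5000)
o1: d²=148 > ρ²=41 → inactive
o2: d²=100 > ρ²=41 → inactive
o3: d²=290 > ρ²=41 → inactive
o4: d²=10 ≤ ρ²=41; F_rep = 3·(-3,-1)/10² = (-0.0900,-0.0300)
F = F_att + ΣF_rep = (-3.5900,-1.5300)
p' = p + 1/4·F = (5.1025,0.6175)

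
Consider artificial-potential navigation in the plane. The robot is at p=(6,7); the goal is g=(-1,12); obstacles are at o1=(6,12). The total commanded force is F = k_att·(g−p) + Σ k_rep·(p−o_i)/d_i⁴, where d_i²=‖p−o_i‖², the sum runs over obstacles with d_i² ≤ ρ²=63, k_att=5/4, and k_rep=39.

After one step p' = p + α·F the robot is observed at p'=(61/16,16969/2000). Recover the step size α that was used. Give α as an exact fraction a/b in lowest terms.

α = 1/4

F_att = 5/4·(g−p) = 5/4·(-7,5) = (-8.7500,6.2500)
o1: d²=25 ≤ ρ²=63; F_rep = 39·(0,-5)/25² = (0.0000,-0.3120)
F = F_att + ΣF_rep = (-8.7500,5.9380)
Δp = p'−p = (-2.1875,1.4845); α = Δx/Fx = (-35/16) / (-35/4) = 1/4
check: Δy/Fy = (2969/2000) / (2969/500) = 1/4 ✓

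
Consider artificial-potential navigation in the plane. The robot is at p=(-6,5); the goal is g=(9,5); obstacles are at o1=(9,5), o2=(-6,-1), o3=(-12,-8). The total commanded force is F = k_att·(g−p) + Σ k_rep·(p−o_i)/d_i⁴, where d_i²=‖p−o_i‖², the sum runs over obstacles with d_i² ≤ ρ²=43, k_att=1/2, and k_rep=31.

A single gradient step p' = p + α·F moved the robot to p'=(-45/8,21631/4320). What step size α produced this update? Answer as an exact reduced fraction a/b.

F_att = 1/2·(g−p) = 1/2·(15,0) = (7.5000,0.0000)
o1: d²=225 > ρ²=43 → inactive
o2: d²=36 ≤ ρ²=43; F_rep = 31·(0,6)/36² = (0.0000,0.1435)
o3: d²=205 > ρ²=43 → inactive
F = F_att + ΣF_rep = (7.5000,0.1435)
Δp = p'−p = (0.3750,0.0072); α = Δx/Fx = (3/8) / (15/2) = 1/20
check: Δy/Fy = (31/4320) / (31/216) = 1/20 ✓

α = 1/20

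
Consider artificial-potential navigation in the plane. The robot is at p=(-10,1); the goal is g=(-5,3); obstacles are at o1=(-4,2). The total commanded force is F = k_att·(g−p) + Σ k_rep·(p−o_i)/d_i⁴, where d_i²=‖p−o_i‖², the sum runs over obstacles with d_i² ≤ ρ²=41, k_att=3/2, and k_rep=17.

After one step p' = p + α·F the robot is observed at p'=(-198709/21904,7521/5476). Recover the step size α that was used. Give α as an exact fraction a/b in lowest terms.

F_att = 3/2·(g−p) = 3/2·(5,2) = (7.5000,3.0000)
o1: d²=37 ≤ ρ²=41; F_rep = 17·(-6,-1)/37² = (-0.0745,-0.0124)
F = F_att + ΣF_rep = (7.4255,2.9876)
Δp = p'−p = (0.9282,0.3734); α = Δx/Fx = (20331/21904) / (20331/2738) = 1/8
check: Δy/Fy = (2045/5476) / (4090/1369) = 1/8 ✓

α = 1/8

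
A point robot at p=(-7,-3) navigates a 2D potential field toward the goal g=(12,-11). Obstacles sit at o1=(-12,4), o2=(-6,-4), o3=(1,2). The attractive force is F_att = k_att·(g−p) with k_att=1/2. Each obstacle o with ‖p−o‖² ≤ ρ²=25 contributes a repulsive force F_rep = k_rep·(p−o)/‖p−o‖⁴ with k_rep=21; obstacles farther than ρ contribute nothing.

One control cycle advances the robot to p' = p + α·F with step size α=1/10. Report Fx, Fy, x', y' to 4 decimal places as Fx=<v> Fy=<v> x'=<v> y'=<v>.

Fx=4.2500 Fy=1.2500 x'=-6.5750 y'=-2.8750

F_att = 1/2·(g−p) = 1/2·(19,-8) = (9.5000,-4.0000)
o1: d²=74 > ρ²=25 → inactive
o2: d²=2 ≤ ρ²=25; F_rep = 21·(-1,1)/2² = (-5.2500,5.2500)
o3: d²=89 > ρ²=25 → inactive
F = F_att + ΣF_rep = (4.2500,1.2500)
p' = p + 1/10·F = (-6.5750,-2.8750)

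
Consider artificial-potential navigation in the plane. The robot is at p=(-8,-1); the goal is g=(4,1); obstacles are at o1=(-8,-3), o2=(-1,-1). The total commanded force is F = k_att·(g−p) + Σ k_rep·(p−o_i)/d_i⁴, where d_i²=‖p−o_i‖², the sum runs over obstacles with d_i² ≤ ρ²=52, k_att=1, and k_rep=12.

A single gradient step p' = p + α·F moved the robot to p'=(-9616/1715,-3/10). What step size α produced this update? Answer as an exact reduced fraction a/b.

α = 1/5

F_att = 1·(g−p) = 1·(12,2) = (12.0000,2.0000)
o1: d²=4 ≤ ρ²=52; F_rep = 12·(0,2)/4² = (0.0000,1.5000)
o2: d²=49 ≤ ρ²=52; F_rep = 12·(-7,0)/49² = (-0.0350,0.0000)
F = F_att + ΣF_rep = (11.9650,3.5000)
Δp = p'−p = (2.3930,0.7000); α = Δx/Fx = (4104/1715) / (4104/343) = 1/5
check: Δy/Fy = (7/10) / (7/2) = 1/5 ✓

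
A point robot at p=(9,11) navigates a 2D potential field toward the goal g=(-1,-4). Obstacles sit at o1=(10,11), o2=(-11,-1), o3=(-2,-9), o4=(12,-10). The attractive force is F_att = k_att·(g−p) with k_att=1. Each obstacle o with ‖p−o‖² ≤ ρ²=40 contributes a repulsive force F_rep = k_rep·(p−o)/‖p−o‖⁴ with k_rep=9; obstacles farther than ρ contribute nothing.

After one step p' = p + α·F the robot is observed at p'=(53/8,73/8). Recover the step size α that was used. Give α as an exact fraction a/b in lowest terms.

F_att = 1·(g−p) = 1·(-10,-15) = (-10.0000,-15.0000)
o1: d²=1 ≤ ρ²=40; F_rep = 9·(-1,0)/1² = (-9.0000,0.0000)
o2: d²=544 > ρ²=40 → inactive
o3: d²=521 > ρ²=40 → inactive
o4: d²=450 > ρ²=40 → inactive
F = F_att + ΣF_rep = (-19.0000,-15.0000)
Δp = p'−p = (-2.3750,-1.8750); α = Δx/Fx = (-19/8) / (-19) = 1/8
check: Δy/Fy = (-15/8) / (-15) = 1/8 ✓

α = 1/8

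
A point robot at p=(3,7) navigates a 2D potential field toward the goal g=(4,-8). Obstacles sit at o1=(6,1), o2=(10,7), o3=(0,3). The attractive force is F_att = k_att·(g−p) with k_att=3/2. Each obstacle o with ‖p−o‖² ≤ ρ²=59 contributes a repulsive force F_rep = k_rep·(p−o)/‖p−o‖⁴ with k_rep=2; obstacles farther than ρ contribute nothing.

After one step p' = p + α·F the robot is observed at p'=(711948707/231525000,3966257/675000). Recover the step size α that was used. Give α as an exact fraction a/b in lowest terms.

α = 1/20

F_att = 3/2·(g−p) = 3/2·(1,-15) = (1.5000,-22.5000)
o1: d²=45 ≤ ρ²=59; F_rep = 2·(-3,6)/45² = (-0.0030,0.0059)
o2: d²=49 ≤ ρ²=59; F_rep = 2·(-7,0)/49² = (-0.0058,0.0000)
o3: d²=25 ≤ ρ²=59; F_rep = 2·(3,4)/25² = (0.0096,0.0128)
F = F_att + ΣF_rep = (1.5008,-22.4813)
Δp = p'−p = (0.0750,-1.1241); α = Δx/Fx = (17373707/231525000) / (17373707/11576250) = 1/20
check: Δy/Fy = (-758743/675000) / (-758743/33750) = 1/20 ✓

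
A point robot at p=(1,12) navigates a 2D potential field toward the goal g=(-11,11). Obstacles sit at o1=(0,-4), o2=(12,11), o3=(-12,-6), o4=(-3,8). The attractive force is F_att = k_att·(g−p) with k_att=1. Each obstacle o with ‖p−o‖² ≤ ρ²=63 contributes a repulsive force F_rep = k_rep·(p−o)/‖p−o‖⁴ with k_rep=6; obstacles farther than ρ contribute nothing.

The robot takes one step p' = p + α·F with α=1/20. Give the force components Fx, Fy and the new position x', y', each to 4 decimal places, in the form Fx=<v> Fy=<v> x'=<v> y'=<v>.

Fx=-11.9766 Fy=-0.9766 x'=0.4012 y'=11.9512

F_att = 1·(g−p) = 1·(-12,-1) = (-12.0000,-1.0000)
o1: d²=257 > ρ²=63 → inactive
o2: d²=122 > ρ²=63 → inactive
o3: d²=493 > ρ²=63 → inactive
o4: d²=32 ≤ ρ²=63; F_rep = 6·(4,4)/32² = (0.0234,0.0234)
F = F_att + ΣF_rep = (-11.9766,-0.9766)
p' = p + 1/20·F = (0.4012,11.9512)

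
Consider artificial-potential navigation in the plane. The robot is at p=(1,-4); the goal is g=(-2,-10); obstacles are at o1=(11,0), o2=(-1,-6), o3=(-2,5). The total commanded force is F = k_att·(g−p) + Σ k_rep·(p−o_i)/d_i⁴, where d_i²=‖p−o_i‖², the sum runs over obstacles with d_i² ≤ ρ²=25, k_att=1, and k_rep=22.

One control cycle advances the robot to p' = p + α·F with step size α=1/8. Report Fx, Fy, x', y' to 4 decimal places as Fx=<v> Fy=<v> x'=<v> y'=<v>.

Fx=-2.3125 Fy=-5.3125 x'=0.7109 y'=-4.6641

F_att = 1·(g−p) = 1·(-3,-6) = (-3.0000,-6.0000)
o1: d²=116 > ρ²=25 → inactive
o2: d²=8 ≤ ρ²=25; F_rep = 22·(2,2)/8² = (0.6875,0.6875)
o3: d²=90 > ρ²=25 → inactive
F = F_att + ΣF_rep = (-2.3125,-5.3125)
p' = p + 1/8·F = (0.7109,-4.6641)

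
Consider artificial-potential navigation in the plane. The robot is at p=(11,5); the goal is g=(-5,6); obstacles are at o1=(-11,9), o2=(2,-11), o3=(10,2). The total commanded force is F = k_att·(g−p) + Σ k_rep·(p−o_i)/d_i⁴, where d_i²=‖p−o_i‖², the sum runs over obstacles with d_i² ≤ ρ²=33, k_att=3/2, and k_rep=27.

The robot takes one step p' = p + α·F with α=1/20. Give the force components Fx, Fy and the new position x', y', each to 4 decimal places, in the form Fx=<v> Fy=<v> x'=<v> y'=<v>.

Fx=-23.7300 Fy=2.3100 x'=9.8135 y'=5.1155

F_att = 3/2·(g−p) = 3/2·(-16,1) = (-24.0000,1.5000)
o1: d²=500 > ρ²=33 → inactive
o2: d²=337 > ρ²=33 → inactive
o3: d²=10 ≤ ρ²=33; F_rep = 27·(1,3)/10² = (0.2700,0.8100)
F = F_att + ΣF_rep = (-23.7300,2.3100)
p' = p + 1/20·F = (9.8135,5.1155)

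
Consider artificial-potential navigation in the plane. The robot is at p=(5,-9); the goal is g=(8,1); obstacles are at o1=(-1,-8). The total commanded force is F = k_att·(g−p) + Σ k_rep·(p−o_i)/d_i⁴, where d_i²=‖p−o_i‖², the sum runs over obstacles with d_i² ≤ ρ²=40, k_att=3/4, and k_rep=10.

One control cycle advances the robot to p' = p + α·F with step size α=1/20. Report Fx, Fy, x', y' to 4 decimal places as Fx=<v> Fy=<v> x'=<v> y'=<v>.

Fx=2.2938 Fy=7.4927 x'=5.1147 y'=-8.6254

F_att = 3/4·(g−p) = 3/4·(3,10) = (2.2500,7.5000)
o1: d²=37 ≤ ρ²=40; F_rep = 10·(6,-1)/37² = (0.0438,-0.0073)
F = F_att + ΣF_rep = (2.2938,7.4927)
p' = p + 1/20·F = (5.1147,-8.6254)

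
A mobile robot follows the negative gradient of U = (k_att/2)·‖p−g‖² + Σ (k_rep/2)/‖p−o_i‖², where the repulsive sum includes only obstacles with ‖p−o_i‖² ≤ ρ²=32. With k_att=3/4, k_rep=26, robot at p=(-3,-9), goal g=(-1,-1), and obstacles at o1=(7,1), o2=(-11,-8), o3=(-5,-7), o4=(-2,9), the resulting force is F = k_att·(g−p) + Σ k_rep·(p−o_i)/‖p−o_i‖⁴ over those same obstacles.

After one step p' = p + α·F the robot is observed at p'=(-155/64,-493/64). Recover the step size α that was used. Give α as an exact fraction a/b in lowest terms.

F_att = 3/4·(g−p) = 3/4·(2,8) = (1.5000,6.0000)
o1: d²=200 > ρ²=32 → inactive
o2: d²=65 > ρ²=32 → inactive
o3: d²=8 ≤ ρ²=32; F_rep = 26·(2,-2)/8² = (0.8125,-0.8125)
o4: d²=325 > ρ²=32 → inactive
F = F_att + ΣF_rep = (2.3125,5.1875)
Δp = p'−p = (0.5781,1.2969); α = Δx/Fx = (37/64) / (37/16) = 1/4
check: Δy/Fy = (83/64) / (83/16) = 1/4 ✓

α = 1/4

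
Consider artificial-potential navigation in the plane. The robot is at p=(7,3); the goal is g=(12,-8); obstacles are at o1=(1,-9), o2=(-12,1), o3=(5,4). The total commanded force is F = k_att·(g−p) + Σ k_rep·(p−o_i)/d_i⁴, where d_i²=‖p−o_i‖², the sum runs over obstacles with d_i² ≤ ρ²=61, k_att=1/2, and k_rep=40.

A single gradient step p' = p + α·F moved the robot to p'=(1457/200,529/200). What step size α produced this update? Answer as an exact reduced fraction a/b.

F_att = 1/2·(g−p) = 1/2·(5,-11) = (2.5000,-5.5000)
o1: d²=180 > ρ²=61 → inactive
o2: d²=365 > ρ²=61 → inactive
o3: d²=5 ≤ ρ²=61; F_rep = 40·(2,-1)/5² = (3.2000,-1.6000)
F = F_att + ΣF_rep = (5.7000,-7.1000)
Δp = p'−p = (0.2850,-0.3550); α = Δx/Fx = (57/200) / (57/10) = 1/20
check: Δy/Fy = (-71/200) / (-71/10) = 1/20 ✓

α = 1/20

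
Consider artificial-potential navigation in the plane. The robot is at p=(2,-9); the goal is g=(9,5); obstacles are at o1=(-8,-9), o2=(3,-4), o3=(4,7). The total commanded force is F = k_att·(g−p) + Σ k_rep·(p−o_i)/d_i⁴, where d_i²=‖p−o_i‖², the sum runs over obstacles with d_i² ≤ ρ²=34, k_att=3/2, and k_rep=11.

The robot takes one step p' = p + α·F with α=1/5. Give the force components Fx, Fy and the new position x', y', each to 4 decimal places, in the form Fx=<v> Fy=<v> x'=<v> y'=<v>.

F_att = 3/2·(g−p) = 3/2·(7,14) = (10.5000,21.0000)
o1: d²=100 > ρ²=34 → inactive
o2: d²=26 ≤ ρ²=34; F_rep = 11·(-1,-5)/26² = (-0.0163,-0.0814)
o3: d²=260 > ρ²=34 → inactive
F = F_att + ΣF_rep = (10.4837,20.9186)
p' = p + 1/5·F = (4.0967,-4.8163)

Fx=10.4837 Fy=20.9186 x'=4.0967 y'=-4.8163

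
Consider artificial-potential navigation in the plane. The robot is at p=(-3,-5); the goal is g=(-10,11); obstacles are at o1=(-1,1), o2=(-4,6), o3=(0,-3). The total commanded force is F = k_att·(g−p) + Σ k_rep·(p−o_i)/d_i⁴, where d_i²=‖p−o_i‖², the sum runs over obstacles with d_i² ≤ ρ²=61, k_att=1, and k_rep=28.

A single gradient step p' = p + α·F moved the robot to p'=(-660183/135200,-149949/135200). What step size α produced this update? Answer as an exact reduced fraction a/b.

F_att = 1·(g−p) = 1·(-7,16) = (-7.0000,16.0000)
o1: d²=40 ≤ ρ²=61; F_rep = 28·(-2,-6)/40² = (-0.0350,-0.1050)
o2: d²=122 > ρ²=61 → inactive
o3: d²=13 ≤ ρ²=61; F_rep = 28·(-3,-2)/13² = (-0.4970,-0.3314)
F = F_att + ΣF_rep = (-7.5320,15.5636)
Δp = p'−p = (-1.8830,3.8909); α = Δx/Fx = (-254583/135200) / (-254583/33800) = 1/4
check: Δy/Fy = (526051/135200) / (526051/33800) = 1/4 ✓

α = 1/4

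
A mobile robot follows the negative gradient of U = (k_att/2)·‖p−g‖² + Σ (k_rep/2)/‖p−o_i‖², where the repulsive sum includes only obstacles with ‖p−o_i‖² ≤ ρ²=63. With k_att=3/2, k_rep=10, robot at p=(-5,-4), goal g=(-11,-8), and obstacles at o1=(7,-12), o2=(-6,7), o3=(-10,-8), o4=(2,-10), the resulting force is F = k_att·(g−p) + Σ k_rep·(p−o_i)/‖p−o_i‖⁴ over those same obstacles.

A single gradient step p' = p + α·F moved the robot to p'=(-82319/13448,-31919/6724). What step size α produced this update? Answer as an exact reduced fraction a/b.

F_att = 3/2·(g−p) = 3/2·(-6,-4) = (-9.0000,-6.0000)
o1: d²=208 > ρ²=63 → inactive
o2: d²=122 > ρ²=63 → inactive
o3: d²=41 ≤ ρ²=63; F_rep = 10·(5,4)/41² = (0.0297,0.0238)
o4: d²=85 > ρ²=63 → inactive
F = F_att + ΣF_rep = (-8.9703,-5.9762)
Δp = p'−p = (-1.1213,-0.7470); α = Δx/Fx = (-15079/13448) / (-15079/1681) = 1/8
check: Δy/Fy = (-5023/6724) / (-10046/1681) = 1/8 ✓

α = 1/8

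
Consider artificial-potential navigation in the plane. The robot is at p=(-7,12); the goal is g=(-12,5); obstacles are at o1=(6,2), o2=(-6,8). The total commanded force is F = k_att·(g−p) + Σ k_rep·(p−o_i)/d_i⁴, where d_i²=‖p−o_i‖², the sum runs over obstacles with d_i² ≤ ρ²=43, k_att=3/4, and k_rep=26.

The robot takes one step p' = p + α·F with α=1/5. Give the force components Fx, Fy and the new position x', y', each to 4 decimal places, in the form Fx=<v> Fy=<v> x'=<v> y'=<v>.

F_att = 3/4·(g−p) = 3/4·(-5,-7) = (-3.7500,-5.2500)
o1: d²=269 > ρ²=43 → inactive
o2: d²=17 ≤ ρ²=43; F_rep = 26·(-1,4)/17² = (-0.0900,0.3599)
F = F_att + ΣF_rep = (-3.8400,-4.8901)
p' = p + 1/5·F = (-7.7680,11.0220)

Fx=-3.8400 Fy=-4.8901 x'=-7.7680 y'=11.0220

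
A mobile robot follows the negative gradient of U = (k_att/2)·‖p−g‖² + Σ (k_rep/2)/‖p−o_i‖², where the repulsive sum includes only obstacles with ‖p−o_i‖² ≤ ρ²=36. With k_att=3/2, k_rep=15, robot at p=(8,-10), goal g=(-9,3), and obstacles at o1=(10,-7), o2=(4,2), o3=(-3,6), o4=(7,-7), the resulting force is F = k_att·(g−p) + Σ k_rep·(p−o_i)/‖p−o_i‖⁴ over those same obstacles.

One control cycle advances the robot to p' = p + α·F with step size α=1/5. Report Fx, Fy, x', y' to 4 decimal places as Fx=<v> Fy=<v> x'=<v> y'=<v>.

F_att = 3/2·(g−p) = 3/2·(-17,13) = (-25.5000,19.5000)
o1: d²=13 ≤ ρ²=36; F_rep = 15·(-2,-3)/13² = (-0.1775,-0.2663)
o2: d²=160 > ρ²=36 → inactive
o3: d²=377 > ρ²=36 → inactive
o4: d²=10 ≤ ρ²=36; F_rep = 15·(1,-3)/10² = (0.1500,-0.4500)
F = F_att + ΣF_rep = (-25.5275,18.7837)
p' = p + 1/5·F = (2.8945,-6.2433)

Fx=-25.5275 Fy=18.7837 x'=2.8945 y'=-6.2433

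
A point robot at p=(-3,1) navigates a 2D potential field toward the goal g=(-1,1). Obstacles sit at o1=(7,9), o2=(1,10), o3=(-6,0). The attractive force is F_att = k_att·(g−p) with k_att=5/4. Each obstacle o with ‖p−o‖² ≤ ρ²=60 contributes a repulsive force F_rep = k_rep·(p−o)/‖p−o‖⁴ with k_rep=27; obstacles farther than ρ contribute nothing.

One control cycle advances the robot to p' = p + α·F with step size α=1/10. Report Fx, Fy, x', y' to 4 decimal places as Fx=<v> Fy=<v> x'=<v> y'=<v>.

Fx=3.3100 Fy=0.2700 x'=-2.6690 y'=1.0270

F_att = 5/4·(g−p) = 5/4·(2,0) = (2.5000,0.0000)
o1: d²=164 > ρ²=60 → inactive
o2: d²=97 > ρ²=60 → inactive
o3: d²=10 ≤ ρ²=60; F_rep = 27·(3,1)/10² = (0.8100,0.2700)
F = F_att + ΣF_rep = (3.3100,0.2700)
p' = p + 1/10·F = (-2.6690,1.0270)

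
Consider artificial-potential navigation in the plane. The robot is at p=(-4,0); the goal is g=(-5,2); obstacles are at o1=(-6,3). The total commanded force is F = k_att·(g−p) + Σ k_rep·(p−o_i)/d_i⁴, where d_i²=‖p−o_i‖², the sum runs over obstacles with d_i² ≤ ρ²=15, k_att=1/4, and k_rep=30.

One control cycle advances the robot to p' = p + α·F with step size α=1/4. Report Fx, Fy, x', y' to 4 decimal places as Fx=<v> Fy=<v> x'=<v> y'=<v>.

F_att = 1/4·(g−p) = 1/4·(-1,2) = (-0.2500,0.5000)
o1: d²=13 ≤ ρ²=15; F_rep = 30·(2,-3)/13² = (0.3550,-0.5325)
F = F_att + ΣF_rep = (0.1050,-0.0325)
p' = p + 1/4·F = (-3.9737,-0.0081)

Fx=0.1050 Fy=-0.0325 x'=-3.9737 y'=-0.0081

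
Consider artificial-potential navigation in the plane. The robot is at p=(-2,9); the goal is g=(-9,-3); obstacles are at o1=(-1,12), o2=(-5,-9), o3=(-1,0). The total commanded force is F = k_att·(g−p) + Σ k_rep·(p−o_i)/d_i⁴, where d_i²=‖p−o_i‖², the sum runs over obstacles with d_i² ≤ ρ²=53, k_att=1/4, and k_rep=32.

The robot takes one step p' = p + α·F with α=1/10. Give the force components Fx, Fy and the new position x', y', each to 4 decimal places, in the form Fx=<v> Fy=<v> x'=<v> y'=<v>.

F_att = 1/4·(g−p) = 1/4·(-7,-12) = (-1.7500,-3.0000)
o1: d²=10 ≤ ρ²=53; F_rep = 32·(-1,-3)/10² = (-0.3200,-0.9600)
o2: d²=333 > ρ²=53 → inactive
o3: d²=82 > ρ²=53 → inactive
F = F_att + ΣF_rep = (-2.0700,-3.9600)
p' = p + 1/10·F = (-2.2070,8.6040)

Fx=-2.0700 Fy=-3.9600 x'=-2.2070 y'=8.6040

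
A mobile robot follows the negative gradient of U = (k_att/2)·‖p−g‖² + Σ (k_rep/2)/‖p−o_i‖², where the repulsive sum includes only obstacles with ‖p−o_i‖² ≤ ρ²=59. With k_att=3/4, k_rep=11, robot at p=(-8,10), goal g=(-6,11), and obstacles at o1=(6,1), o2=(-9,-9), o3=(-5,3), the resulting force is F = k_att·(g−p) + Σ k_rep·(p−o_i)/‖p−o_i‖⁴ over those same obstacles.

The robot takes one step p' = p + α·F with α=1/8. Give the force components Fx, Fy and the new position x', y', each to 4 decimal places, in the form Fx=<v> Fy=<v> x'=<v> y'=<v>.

F_att = 3/4·(g−p) = 3/4·(2,1) = (1.5000,0.7500)
o1: d²=277 > ρ²=59 → inactive
o2: d²=362 > ρ²=59 → inactive
o3: d²=58 ≤ ρ²=59; F_rep = 11·(-3,7)/58² = (-0.0098,0.0229)
F = F_att + ΣF_rep = (1.4902,0.7729)
p' = p + 1/8·F = (-7.8137,10.0966)

Fx=1.4902 Fy=0.7729 x'=-7.8137 y'=10.0966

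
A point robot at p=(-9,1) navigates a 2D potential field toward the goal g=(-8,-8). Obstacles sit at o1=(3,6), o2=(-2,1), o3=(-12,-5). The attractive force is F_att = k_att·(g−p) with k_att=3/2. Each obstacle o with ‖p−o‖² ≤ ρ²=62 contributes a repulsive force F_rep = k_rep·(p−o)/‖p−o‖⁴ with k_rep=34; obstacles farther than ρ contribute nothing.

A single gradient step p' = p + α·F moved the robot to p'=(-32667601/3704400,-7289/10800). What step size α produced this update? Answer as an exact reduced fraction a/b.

F_att = 3/2·(g−p) = 3/2·(1,-9) = (1.5000,-13.5000)
o1: d²=169 > ρ²=62 → inactive
o2: d²=49 ≤ ρ²=62; F_rep = 34·(-7,0)/49² = (-0.0991,0.0000)
o3: d²=45 ≤ ρ²=62; F_rep = 34·(3,6)/45² = (0.0504,0.1007)
F = F_att + ΣF_rep = (1.4512,-13.3993)
Δp = p'−p = (0.1814,-1.6749); α = Δx/Fx = (671999/3704400) / (671999/463050) = 1/8
check: Δy/Fy = (-18089/10800) / (-18089/1350) = 1/8 ✓

α = 1/8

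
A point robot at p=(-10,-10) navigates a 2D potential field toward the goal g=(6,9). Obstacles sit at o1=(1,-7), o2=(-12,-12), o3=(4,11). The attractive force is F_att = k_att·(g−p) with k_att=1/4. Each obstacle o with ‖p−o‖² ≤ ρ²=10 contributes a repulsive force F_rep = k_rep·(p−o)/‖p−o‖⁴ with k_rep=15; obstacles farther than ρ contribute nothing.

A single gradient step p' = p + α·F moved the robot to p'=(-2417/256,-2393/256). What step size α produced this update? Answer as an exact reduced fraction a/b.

F_att = 1/4·(g−p) = 1/4·(16,19) = (4.0000,4.7500)
o1: d²=130 > ρ²=10 → inactive
o2: d²=8 ≤ ρ²=10; F_rep = 15·(2,2)/8² = (0.4688,0.4688)
o3: d²=637 > ρ²=10 → inactive
F = F_att + ΣF_rep = (4.4688,5.2188)
Δp = p'−p = (0.5586,0.6523); α = Δx/Fx = (143/256) / (143/32) = 1/8
check: Δy/Fy = (167/256) / (167/32) = 1/8 ✓

α = 1/8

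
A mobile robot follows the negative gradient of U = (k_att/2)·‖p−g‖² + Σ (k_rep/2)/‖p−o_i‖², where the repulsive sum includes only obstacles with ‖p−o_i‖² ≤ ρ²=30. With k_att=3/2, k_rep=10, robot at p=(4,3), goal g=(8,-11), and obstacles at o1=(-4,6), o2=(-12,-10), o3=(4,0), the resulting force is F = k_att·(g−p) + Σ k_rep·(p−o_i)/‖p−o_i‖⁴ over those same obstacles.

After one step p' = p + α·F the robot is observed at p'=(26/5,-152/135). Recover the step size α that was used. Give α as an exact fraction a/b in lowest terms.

α = 1/5

F_att = 3/2·(g−p) = 3/2·(4,-14) = (6.0000,-21.0000)
o1: d²=73 > ρ²=30 → inactive
o2: d²=425 > ρ²=30 → inactive
o3: d²=9 ≤ ρ²=30; F_rep = 10·(0,3)/9² = (0.0000,0.3704)
F = F_att + ΣF_rep = (6.0000,-20.6296)
Δp = p'−p = (1.2000,-4.1259); α = Δx/Fx = (6/5) / (6) = 1/5
check: Δy/Fy = (-557/135) / (-557/27) = 1/5 ✓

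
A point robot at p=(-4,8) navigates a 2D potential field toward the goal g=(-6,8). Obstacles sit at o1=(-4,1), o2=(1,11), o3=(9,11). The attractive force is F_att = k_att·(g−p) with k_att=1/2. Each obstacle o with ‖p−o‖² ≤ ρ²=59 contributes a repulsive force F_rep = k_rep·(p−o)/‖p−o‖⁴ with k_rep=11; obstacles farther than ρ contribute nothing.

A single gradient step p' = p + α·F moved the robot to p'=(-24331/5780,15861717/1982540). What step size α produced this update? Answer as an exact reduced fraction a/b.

α = 1/5

F_att = 1/2·(g−p) = 1/2·(-2,0) = (-1.0000,0.0000)
o1: d²=49 ≤ ρ²=59; F_rep = 11·(0,7)/49² = (0.0000,0.0321)
o2: d²=34 ≤ ρ²=59; F_rep = 11·(-5,-3)/34² = (-0.0476,-0.0285)
o3: d²=178 > ρ²=59 → inactive
F = F_att + ΣF_rep = (-1.0476,0.0035)
Δp = p'−p = (-0.2095,0.0007); α = Δx/Fx = (-1211/5780) / (-1211/1156) = 1/5
check: Δy/Fy = (1397/1982540) / (1397/396508) = 1/5 ✓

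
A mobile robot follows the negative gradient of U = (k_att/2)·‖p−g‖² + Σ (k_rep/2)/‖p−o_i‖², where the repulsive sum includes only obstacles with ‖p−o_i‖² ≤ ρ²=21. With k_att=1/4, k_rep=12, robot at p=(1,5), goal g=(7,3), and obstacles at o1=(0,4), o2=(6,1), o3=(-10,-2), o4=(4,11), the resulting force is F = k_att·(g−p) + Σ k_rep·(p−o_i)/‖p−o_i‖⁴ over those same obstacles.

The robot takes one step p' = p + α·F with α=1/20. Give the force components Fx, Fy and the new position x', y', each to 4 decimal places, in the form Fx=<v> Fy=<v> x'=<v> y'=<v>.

Fx=4.5000 Fy=2.5000 x'=1.2250 y'=5.1250

F_att = 1/4·(g−p) = 1/4·(6,-2) = (1.5000,-0.5000)
o1: d²=2 ≤ ρ²=21; F_rep = 12·(1,1)/2² = (3.0000,3.0000)
o2: d²=41 > ρ²=21 → inactive
o3: d²=170 > ρ²=21 → inactive
o4: d²=45 > ρ²=21 → inactive
F = F_att + ΣF_rep = (4.5000,2.5000)
p' = p + 1/20·F = (1.2250,5.1250)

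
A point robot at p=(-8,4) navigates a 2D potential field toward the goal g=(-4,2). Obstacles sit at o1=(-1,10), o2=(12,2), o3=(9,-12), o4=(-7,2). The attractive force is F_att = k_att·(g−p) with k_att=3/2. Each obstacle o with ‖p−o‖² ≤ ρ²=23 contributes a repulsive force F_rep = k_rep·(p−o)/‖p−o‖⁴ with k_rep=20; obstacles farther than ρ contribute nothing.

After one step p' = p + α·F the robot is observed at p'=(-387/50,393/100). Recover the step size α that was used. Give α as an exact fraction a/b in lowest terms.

F_att = 3/2·(g−p) = 3/2·(4,-2) = (6.0000,-3.0000)
o1: d²=85 > ρ²=23 → inactive
o2: d²=404 > ρ²=23 → inactive
o3: d²=545 > ρ²=23 → inactive
o4: d²=5 ≤ ρ²=23; F_rep = 20·(-1,2)/5² = (-0.8000,1.6000)
F = F_att + ΣF_rep = (5.2000,-1.4000)
Δp = p'−p = (0.2600,-0.0700); α = Δx/Fx = (13/50) / (26/5) = 1/20
check: Δy/Fy = (-7/100) / (-7/5) = 1/20 ✓

α = 1/20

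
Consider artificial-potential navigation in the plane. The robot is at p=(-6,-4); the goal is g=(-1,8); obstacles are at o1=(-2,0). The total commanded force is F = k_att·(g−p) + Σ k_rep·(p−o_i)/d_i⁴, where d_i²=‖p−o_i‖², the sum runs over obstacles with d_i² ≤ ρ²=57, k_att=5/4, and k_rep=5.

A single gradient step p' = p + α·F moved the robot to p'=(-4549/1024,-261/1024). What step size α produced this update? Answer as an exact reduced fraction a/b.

α = 1/4

F_att = 5/4·(g−p) = 5/4·(5,12) = (6.2500,15.0000)
o1: d²=32 ≤ ρ²=57; F_rep = 5·(-4,-4)/32² = (-0.0195,-0.0195)
F = F_att + ΣF_rep = (6.2305,14.9805)
Δp = p'−p = (1.5576,3.7451); α = Δx/Fx = (1595/1024) / (1595/256) = 1/4
check: Δy/Fy = (3835/1024) / (3835/256) = 1/4 ✓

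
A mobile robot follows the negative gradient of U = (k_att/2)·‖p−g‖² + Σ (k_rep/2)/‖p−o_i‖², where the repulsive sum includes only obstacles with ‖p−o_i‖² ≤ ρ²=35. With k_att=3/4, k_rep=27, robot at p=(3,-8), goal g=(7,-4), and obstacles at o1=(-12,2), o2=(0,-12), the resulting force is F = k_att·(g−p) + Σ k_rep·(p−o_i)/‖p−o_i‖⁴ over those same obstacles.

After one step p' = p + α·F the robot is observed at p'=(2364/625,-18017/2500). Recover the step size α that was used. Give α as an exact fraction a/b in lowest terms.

α = 1/4

F_att = 3/4·(g−p) = 3/4·(4,4) = (3.0000,3.0000)
o1: d²=325 > ρ²=35 → inactive
o2: d²=25 ≤ ρ²=35; F_rep = 27·(3,4)/25² = (0.1296,0.1728)
F = F_att + ΣF_rep = (3.1296,3.1728)
Δp = p'−p = (0.7824,0.7932); α = Δx/Fx = (489/625) / (1956/625) = 1/4
check: Δy/Fy = (1983/2500) / (1983/625) = 1/4 ✓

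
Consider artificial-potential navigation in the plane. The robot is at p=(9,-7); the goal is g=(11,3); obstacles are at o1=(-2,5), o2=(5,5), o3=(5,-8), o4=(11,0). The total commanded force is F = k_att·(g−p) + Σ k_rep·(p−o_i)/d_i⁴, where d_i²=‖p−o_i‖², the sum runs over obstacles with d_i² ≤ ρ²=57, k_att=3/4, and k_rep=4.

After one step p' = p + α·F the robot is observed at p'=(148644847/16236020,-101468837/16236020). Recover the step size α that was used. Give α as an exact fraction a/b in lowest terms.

α = 1/10

F_att = 3/4·(g−p) = 3/4·(2,10) = (1.5000,7.5000)
o1: d²=265 > ρ²=57 → inactive
o2: d²=160 > ρ²=57 → inactive
o3: d²=17 ≤ ρ²=57; F_rep = 4·(4,1)/17² = (0.0554,0.0138)
o4: d²=53 ≤ ρ²=57; F_rep = 4·(-2,-7)/53² = (-0.0028,-0.0100)
F = F_att + ΣF_rep = (1.5525,7.5039)
Δp = p'−p = (0.1553,0.7504); α = Δx/Fx = (2520667/16236020) / (2520667/1623602) = 1/10
check: Δy/Fy = (12183303/16236020) / (12183303/1623602) = 1/10 ✓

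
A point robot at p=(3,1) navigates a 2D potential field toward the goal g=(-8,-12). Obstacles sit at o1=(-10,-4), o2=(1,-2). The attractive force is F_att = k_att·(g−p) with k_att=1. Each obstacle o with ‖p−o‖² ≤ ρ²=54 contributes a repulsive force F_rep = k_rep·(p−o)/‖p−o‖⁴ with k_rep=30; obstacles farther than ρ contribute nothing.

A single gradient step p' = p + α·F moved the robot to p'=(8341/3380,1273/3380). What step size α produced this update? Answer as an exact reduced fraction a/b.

α = 1/20

F_att = 1·(g−p) = 1·(-11,-13) = (-11.0000,-13.0000)
o1: d²=194 > ρ²=54 → inactive
o2: d²=13 ≤ ρ²=54; F_rep = 30·(2,3)/13² = (0.3550,0.5325)
F = F_att + ΣF_rep = (-10.6450,-12.4675)
Δp = p'−p = (-0.5322,-0.6234); α = Δx/Fx = (-1799/3380) / (-1799/169) = 1/20
check: Δy/Fy = (-2107/3380) / (-2107/169) = 1/20 ✓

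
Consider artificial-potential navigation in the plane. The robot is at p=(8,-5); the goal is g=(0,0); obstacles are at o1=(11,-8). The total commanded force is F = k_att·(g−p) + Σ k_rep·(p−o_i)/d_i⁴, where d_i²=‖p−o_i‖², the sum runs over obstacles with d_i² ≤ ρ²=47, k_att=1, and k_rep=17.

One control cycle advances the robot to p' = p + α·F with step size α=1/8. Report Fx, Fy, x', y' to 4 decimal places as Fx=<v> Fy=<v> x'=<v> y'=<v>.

Fx=-8.1574 Fy=5.1574 x'=6.9803 y'=-4.3553

F_att = 1·(g−p) = 1·(-8,5) = (-8.0000,5.0000)
o1: d²=18 ≤ ρ²=47; F_rep = 17·(-3,3)/18² = (-0.1574,0.1574)
F = F_att + ΣF_rep = (-8.1574,5.1574)
p' = p + 1/8·F = (6.9803,-4.3553)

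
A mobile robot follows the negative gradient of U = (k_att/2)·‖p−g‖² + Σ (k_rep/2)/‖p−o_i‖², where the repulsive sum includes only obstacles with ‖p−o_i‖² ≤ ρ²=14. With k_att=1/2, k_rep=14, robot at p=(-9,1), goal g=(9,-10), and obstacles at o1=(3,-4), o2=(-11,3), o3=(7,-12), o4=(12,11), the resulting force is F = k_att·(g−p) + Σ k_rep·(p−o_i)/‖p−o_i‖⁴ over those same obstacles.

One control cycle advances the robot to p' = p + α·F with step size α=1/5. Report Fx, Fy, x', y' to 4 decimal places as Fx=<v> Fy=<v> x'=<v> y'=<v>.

Fx=9.4375 Fy=-5.9375 x'=-7.1125 y'=-0.1875

F_att = 1/2·(g−p) = 1/2·(18,-11) = (9.0000,-5.5000)
o1: d²=169 > ρ²=14 → inactive
o2: d²=8 ≤ ρ²=14; F_rep = 14·(2,-2)/8² = (0.4375,-0.4375)
o3: d²=425 > ρ²=14 → inactive
o4: d²=541 > ρ²=14 → inactive
F = F_att + ΣF_rep = (9.4375,-5.9375)
p' = p + 1/5·F = (-7.1125,-0.1875)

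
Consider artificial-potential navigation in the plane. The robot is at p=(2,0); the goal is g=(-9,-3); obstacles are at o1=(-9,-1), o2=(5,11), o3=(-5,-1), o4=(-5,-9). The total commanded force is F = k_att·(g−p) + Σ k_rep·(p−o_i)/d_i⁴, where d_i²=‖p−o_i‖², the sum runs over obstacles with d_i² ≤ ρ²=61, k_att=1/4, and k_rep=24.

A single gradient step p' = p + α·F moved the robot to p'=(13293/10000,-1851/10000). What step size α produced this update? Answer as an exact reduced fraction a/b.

α = 1/4

F_att = 1/4·(g−p) = 1/4·(-11,-3) = (-2.7500,-0.7500)
o1: d²=122 > ρ²=61 → inactive
o2: d²=130 > ρ²=61 → inactive
o3: d²=50 ≤ ρ²=61; F_rep = 24·(7,1)/50² = (0.0672,0.0096)
o4: d²=130 > ρ²=61 → inactive
F = F_att + ΣF_rep = (-2.6828,-0.7404)
Δp = p'−p = (-0.6707,-0.1851); α = Δx/Fx = (-6707/10000) / (-6707/2500) = 1/4
check: Δy/Fy = (-1851/10000) / (-1851/2500) = 1/4 ✓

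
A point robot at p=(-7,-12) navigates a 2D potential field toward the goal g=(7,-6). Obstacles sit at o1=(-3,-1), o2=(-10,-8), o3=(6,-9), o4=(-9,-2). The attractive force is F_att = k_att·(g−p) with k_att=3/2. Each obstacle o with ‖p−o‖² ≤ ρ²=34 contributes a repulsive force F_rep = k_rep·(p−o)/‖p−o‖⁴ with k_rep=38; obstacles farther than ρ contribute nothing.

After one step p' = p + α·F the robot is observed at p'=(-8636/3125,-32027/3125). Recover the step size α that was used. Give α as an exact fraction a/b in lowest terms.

α = 1/5

F_att = 3/2·(g−p) = 3/2·(14,6) = (21.0000,9.0000)
o1: d²=137 > ρ²=34 → inactive
o2: d²=25 ≤ ρ²=34; F_rep = 38·(3,-4)/25² = (0.1824,-0.2432)
o3: d²=178 > ρ²=34 → inactive
o4: d²=104 > ρ²=34 → inactive
F = F_att + ΣF_rep = (21.1824,8.7568)
Δp = p'−p = (4.2365,1.7514); α = Δx/Fx = (13239/3125) / (13239/625) = 1/5
check: Δy/Fy = (5473/3125) / (5473/625) = 1/5 ✓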